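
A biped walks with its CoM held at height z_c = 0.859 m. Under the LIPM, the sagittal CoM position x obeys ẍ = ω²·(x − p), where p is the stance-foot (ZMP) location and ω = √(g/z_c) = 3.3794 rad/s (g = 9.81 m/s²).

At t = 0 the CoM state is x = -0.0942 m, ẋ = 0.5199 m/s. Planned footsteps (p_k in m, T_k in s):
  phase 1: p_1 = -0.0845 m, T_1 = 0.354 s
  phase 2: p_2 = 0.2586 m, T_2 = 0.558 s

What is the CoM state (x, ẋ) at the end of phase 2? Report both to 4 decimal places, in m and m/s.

x = 0.6695, ẋ = 1.5897

phase 1: p=-0.0845, T=0.354, ωT=1.196308, cosh=1.805094, sinh=1.502786; start (x,ẋ)=(-0.094200, 0.519900) → end (x,ẋ)=(0.129185, 0.889207)
phase 2: p=0.2586, T=0.558, ωT=1.885705, cosh=3.371361, sinh=3.219639; start (x,ẋ)=(0.129185, 0.889207) → end (x,ẋ)=(0.669465, 1.589745)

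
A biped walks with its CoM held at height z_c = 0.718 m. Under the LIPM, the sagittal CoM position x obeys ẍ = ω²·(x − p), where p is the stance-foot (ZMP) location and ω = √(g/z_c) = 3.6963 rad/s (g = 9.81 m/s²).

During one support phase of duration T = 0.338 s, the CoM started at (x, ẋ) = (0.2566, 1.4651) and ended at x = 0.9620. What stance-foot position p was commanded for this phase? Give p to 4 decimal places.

ωT = 3.6963·0.338 = 1.249349; cosh(ωT) = 1.887382, sinh(ωT) = 1.600691
x(T) = p + (x₀−p)·cosh(ωT) + (ẋ₀/ω)·sinh(ωT) ⇒ p·(1 − cosh) = x(T) − x₀·cosh − (ẋ₀/ω)·sinh
numerator   = 0.9620 − (0.2566)·1.887382 − (1.4651/3.6963)·1.600691 = -0.156767
denominator = 1 − 1.887382 = -0.887382
p = -0.156767 / -0.887382 = 0.1767

p = 0.1767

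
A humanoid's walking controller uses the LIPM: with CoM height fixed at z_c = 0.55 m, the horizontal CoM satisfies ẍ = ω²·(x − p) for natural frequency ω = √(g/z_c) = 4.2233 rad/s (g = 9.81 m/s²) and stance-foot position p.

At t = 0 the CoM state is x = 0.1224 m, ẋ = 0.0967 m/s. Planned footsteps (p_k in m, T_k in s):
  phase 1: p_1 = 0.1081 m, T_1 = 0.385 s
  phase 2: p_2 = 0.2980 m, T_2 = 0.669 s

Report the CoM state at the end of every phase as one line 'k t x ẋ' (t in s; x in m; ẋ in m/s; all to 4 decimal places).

phase 1: p=0.1081, T=0.385, ωT=1.625970, cosh=2.640035, sinh=2.443315; start (x,ẋ)=(0.122400, 0.096700) → end (x,ẋ)=(0.201797, 0.402851)
phase 2: p=0.2980, T=0.669, ωT=2.825388, cosh=8.463384, sinh=8.404099; start (x,ẋ)=(0.201797, 0.402851) → end (x,ẋ)=(0.285441, -0.005069)

1 0.3850 0.2018 0.4029
2 1.0540 0.2854 -0.0051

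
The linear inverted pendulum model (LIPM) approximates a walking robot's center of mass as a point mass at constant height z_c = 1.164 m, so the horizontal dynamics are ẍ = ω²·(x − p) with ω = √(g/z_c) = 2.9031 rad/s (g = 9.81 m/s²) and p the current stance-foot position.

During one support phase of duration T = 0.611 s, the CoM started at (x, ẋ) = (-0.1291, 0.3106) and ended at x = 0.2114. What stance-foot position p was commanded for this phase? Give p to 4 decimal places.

ωT = 2.9031·0.611 = 1.773794; cosh(ωT) = 3.031429, sinh(ωT) = 2.861741
x(T) = p + (x₀−p)·cosh(ωT) + (ẋ₀/ω)·sinh(ωT) ⇒ p·(1 − cosh) = x(T) − x₀·cosh − (ẋ₀/ω)·sinh
numerator   = 0.2114 − (-0.1291)·3.031429 − (0.3106/2.9031)·2.861741 = 0.296582
denominator = 1 − 3.031429 = -2.031429
p = 0.296582 / -2.031429 = -0.1460

p = -0.1460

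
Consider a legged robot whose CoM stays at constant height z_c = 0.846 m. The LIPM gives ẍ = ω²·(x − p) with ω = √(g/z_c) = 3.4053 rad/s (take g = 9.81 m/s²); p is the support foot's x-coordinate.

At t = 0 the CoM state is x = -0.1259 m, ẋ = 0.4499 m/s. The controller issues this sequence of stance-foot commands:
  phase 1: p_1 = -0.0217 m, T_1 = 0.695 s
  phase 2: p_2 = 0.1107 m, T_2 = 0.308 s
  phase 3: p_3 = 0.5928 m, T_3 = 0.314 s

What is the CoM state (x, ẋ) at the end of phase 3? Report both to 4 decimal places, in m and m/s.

x = 0.4856, ẋ = 0.2618

phase 1: p=-0.0217, T=0.695, ωT=2.366683, cosh=5.377882, sinh=5.284091; start (x,ẋ)=(-0.125900, 0.449900) → end (x,ẋ)=(0.116046, 0.544543)
phase 2: p=0.1107, T=0.308, ωT=1.048832, cosh=1.602332, sinh=1.251985; start (x,ẋ)=(0.116046, 0.544543) → end (x,ẋ)=(0.319472, 0.895331)
phase 3: p=0.5928, T=0.314, ωT=1.069264, cosh=1.628248, sinh=1.284987; start (x,ẋ)=(0.319472, 0.895331) → end (x,ẋ)=(0.485606, 0.261800)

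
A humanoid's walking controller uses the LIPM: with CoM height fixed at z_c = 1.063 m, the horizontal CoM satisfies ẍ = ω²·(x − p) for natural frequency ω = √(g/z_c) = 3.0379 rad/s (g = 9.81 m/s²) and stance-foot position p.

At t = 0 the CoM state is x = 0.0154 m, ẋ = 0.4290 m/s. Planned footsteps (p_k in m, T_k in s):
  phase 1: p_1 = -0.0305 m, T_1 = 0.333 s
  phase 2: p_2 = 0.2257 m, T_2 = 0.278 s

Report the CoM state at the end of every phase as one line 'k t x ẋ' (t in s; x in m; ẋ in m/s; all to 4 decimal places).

phase 1: p=-0.0305, T=0.333, ωT=1.011621, cosh=1.556842, sinh=1.193213; start (x,ẋ)=(0.015400, 0.429000) → end (x,ẋ)=(0.209460, 0.834266)
phase 2: p=0.2257, T=0.278, ωT=0.844536, cosh=1.378327, sinh=0.948571; start (x,ẋ)=(0.209460, 0.834266) → end (x,ẋ)=(0.463812, 1.103093)

1 0.3330 0.2095 0.8343
2 0.6110 0.4638 1.1031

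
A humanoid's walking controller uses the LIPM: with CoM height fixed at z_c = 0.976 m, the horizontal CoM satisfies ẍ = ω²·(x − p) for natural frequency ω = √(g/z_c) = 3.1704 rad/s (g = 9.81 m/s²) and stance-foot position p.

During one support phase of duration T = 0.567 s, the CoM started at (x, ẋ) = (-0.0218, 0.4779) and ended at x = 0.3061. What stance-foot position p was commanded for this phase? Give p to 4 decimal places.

p = 0.0327

ωT = 3.1704·0.567 = 1.797617; cosh(ωT) = 3.100470, sinh(ωT) = 2.934777
x(T) = p + (x₀−p)·cosh(ωT) + (ẋ₀/ω)·sinh(ωT) ⇒ p·(1 − cosh) = x(T) − x₀·cosh − (ẋ₀/ω)·sinh
numerator   = 0.3061 − (-0.0218)·3.100470 − (0.4779/3.1704)·2.934777 = -0.068692
denominator = 1 − 3.100470 = -2.100470
p = -0.068692 / -2.100470 = 0.0327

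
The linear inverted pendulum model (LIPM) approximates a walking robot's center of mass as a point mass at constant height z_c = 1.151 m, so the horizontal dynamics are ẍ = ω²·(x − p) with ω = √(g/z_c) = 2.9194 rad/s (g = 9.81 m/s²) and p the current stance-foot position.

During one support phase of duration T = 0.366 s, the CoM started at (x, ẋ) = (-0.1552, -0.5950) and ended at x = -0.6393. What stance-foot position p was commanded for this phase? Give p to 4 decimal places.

ωT = 2.9194·0.366 = 1.068500; cosh(ωT) = 1.627267, sinh(ωT) = 1.283744
x(T) = p + (x₀−p)·cosh(ωT) + (ẋ₀/ω)·sinh(ωT) ⇒ p·(1 − cosh) = x(T) − x₀·cosh − (ẋ₀/ω)·sinh
numerator   = -0.6393 − (-0.1552)·1.627267 − (-0.5950/2.9194)·1.283744 = -0.125110
denominator = 1 − 1.627267 = -0.627267
p = -0.125110 / -0.627267 = 0.1995

p = 0.1995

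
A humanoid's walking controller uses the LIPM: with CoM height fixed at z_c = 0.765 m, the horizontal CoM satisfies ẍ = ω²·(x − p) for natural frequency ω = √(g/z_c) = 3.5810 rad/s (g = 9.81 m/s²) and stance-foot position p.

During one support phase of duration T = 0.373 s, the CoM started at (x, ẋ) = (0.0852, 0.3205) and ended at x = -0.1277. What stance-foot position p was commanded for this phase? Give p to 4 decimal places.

ωT = 3.5810·0.373 = 1.335713; cosh(ωT) = 2.032838, sinh(ωT) = 1.769868
x(T) = p + (x₀−p)·cosh(ωT) + (ẋ₀/ω)·sinh(ωT) ⇒ p·(1 − cosh) = x(T) − x₀·cosh − (ẋ₀/ω)·sinh
numerator   = -0.1277 − (0.0852)·2.032838 − (0.3205/3.5810)·1.769868 = -0.459301
denominator = 1 − 2.032838 = -1.032838
p = -0.459301 / -1.032838 = 0.4447

p = 0.4447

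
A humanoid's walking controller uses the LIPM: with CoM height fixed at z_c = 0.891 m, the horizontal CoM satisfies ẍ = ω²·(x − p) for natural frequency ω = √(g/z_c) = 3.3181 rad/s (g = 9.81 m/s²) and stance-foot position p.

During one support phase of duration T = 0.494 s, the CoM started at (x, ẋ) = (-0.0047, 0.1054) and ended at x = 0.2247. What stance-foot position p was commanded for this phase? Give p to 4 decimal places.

p = -0.0948

ωT = 3.3181·0.494 = 1.639141; cosh(ωT) = 2.672446, sinh(ωT) = 2.478299
x(T) = p + (x₀−p)·cosh(ωT) + (ẋ₀/ω)·sinh(ωT) ⇒ p·(1 − cosh) = x(T) − x₀·cosh − (ẋ₀/ω)·sinh
numerator   = 0.2247 − (-0.0047)·2.672446 − (0.1054/3.3181)·2.478299 = 0.158537
denominator = 1 − 2.672446 = -1.672446
p = 0.158537 / -1.672446 = -0.0948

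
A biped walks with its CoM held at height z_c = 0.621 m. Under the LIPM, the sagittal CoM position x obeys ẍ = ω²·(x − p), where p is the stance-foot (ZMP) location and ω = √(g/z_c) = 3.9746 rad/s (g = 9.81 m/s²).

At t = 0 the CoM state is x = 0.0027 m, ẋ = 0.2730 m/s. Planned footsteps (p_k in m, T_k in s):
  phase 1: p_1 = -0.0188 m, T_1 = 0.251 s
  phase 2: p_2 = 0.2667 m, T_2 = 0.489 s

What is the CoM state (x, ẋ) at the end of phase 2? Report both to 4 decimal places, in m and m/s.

phase 1: p=-0.0188, T=0.251, ωT=0.997625, cosh=1.540293, sinh=1.171539; start (x,ẋ)=(0.002700, 0.273000) → end (x,ẋ)=(0.094785, 0.520613)
phase 2: p=0.2667, T=0.489, ωT=1.943579, cosh=3.563447, sinh=3.420257; start (x,ẋ)=(0.094785, 0.520613) → end (x,ẋ)=(0.102091, -0.481865)

x = 0.1021, ẋ = -0.4819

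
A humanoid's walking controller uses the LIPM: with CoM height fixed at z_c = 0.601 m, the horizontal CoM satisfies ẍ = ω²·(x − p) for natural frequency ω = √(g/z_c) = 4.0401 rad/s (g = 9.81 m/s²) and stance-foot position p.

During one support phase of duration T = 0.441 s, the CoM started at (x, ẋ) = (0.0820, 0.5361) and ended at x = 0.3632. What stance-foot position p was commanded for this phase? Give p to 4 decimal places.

ωT = 4.0401·0.441 = 1.781684; cosh(ωT) = 3.054103, sinh(ωT) = 2.885748
x(T) = p + (x₀−p)·cosh(ωT) + (ẋ₀/ω)·sinh(ωT) ⇒ p·(1 − cosh) = x(T) − x₀·cosh − (ẋ₀/ω)·sinh
numerator   = 0.3632 − (0.0820)·3.054103 − (0.5361/4.0401)·2.885748 = -0.270160
denominator = 1 − 3.054103 = -2.054103
p = -0.270160 / -2.054103 = 0.1315

p = 0.1315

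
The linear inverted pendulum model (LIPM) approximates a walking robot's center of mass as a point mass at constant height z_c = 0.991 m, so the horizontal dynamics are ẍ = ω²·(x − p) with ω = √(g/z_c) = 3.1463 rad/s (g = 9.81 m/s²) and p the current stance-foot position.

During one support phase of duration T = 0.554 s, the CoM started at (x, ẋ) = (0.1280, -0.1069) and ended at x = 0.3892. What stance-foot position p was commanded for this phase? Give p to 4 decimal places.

ωT = 3.1463·0.554 = 1.743050; cosh(ωT) = 2.944867, sinh(ωT) = 2.769881
x(T) = p + (x₀−p)·cosh(ωT) + (ẋ₀/ω)·sinh(ωT) ⇒ p·(1 − cosh) = x(T) − x₀·cosh − (ẋ₀/ω)·sinh
numerator   = 0.3892 − (0.1280)·2.944867 − (-0.1069/3.1463)·2.769881 = 0.106368
denominator = 1 − 2.944867 = -1.944867
p = 0.106368 / -1.944867 = -0.0547

p = -0.0547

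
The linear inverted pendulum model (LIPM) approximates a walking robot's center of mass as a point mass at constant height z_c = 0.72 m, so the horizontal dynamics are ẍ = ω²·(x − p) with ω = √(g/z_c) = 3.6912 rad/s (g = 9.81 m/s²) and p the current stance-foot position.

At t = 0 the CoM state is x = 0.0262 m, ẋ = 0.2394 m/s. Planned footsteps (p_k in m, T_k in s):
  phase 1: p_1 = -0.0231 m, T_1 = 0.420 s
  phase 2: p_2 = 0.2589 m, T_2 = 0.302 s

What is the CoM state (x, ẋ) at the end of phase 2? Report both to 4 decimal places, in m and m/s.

x = 0.6024, ẋ = 1.6132

phase 1: p=-0.0231, T=0.420, ωT=1.550304, cosh=2.462543, sinh=2.250360; start (x,ẋ)=(0.026200, 0.239400) → end (x,ẋ)=(0.244255, 0.999045)
phase 2: p=0.2589, T=0.302, ωT=1.114742, cosh=1.688391, sinh=1.360391; start (x,ẋ)=(0.244255, 0.999045) → end (x,ẋ)=(0.602371, 1.613238)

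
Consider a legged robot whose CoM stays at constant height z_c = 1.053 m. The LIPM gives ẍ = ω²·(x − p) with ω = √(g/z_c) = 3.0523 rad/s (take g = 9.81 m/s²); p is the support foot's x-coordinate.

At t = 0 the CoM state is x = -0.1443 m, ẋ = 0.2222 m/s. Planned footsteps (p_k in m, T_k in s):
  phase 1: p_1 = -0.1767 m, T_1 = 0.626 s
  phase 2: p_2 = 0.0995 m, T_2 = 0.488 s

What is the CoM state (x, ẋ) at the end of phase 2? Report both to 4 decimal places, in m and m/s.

phase 1: p=-0.1767, T=0.626, ωT=1.910740, cosh=3.453029, sinh=3.305058; start (x,ẋ)=(-0.144300, 0.222200) → end (x,ẋ)=(0.175778, 1.094115)
phase 2: p=0.0995, T=0.488, ωT=1.489522, cosh=2.330229, sinh=2.104748; start (x,ẋ)=(0.175778, 1.094115) → end (x,ẋ)=(1.031705, 3.039575)

x = 1.0317, ẋ = 3.0396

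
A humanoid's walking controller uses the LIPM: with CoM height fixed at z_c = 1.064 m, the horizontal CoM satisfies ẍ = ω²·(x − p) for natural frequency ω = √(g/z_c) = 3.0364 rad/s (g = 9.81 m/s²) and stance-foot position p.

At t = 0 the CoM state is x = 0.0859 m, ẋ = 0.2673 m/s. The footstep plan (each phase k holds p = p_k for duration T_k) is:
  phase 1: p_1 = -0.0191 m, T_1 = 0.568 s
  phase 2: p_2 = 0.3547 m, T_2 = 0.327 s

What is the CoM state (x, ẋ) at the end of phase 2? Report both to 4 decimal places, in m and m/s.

x = 1.2432, ẋ = 3.1148

phase 1: p=-0.0191, T=0.568, ωT=1.724675, cosh=2.894465, sinh=2.716234; start (x,ẋ)=(0.085900, 0.267300) → end (x,ẋ)=(0.523934, 1.639685)
phase 2: p=0.3547, T=0.327, ωT=0.992903, cosh=1.534779, sinh=1.164279; start (x,ẋ)=(0.523934, 1.639685) → end (x,ẋ)=(1.243159, 3.114833)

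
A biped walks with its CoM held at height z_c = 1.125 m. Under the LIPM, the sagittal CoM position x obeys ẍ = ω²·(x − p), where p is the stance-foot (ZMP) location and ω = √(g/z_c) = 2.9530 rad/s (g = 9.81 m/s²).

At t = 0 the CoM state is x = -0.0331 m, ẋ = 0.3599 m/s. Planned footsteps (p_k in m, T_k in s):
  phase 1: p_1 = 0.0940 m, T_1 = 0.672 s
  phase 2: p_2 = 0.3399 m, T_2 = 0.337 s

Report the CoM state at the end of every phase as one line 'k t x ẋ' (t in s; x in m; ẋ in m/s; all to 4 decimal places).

1 0.6720 0.0579 -0.0056
2 1.0090 -0.0959 -0.9811

phase 1: p=0.0940, T=0.672, ωT=1.984416, cosh=3.706129, sinh=3.568668; start (x,ẋ)=(-0.033100, 0.359900) → end (x,ẋ)=(0.057886, -0.005579)
phase 2: p=0.3399, T=0.337, ωT=0.995161, cosh=1.537412, sinh=1.167748; start (x,ẋ)=(0.057886, -0.005579) → end (x,ẋ)=(-0.095878, -0.981063)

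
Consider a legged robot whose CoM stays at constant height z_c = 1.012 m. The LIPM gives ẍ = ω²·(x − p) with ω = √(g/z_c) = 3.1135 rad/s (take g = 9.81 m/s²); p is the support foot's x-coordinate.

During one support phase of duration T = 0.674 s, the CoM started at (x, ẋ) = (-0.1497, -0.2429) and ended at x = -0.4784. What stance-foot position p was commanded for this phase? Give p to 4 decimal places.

p = -0.1448

ωT = 3.1135·0.674 = 2.098499; cosh(ωT) = 4.138281, sinh(ωT) = 4.015641
x(T) = p + (x₀−p)·cosh(ωT) + (ẋ₀/ω)·sinh(ωT) ⇒ p·(1 − cosh) = x(T) − x₀·cosh − (ẋ₀/ω)·sinh
numerator   = -0.4784 − (-0.1497)·4.138281 − (-0.2429/3.1135)·4.015641 = 0.454381
denominator = 1 − 4.138281 = -3.138281
p = 0.454381 / -3.138281 = -0.1448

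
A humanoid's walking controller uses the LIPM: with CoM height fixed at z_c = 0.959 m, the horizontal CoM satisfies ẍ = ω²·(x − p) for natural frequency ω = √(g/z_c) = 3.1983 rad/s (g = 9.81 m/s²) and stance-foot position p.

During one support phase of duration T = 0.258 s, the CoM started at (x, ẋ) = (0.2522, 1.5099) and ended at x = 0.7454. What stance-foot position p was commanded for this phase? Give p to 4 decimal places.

p = 0.0914

ωT = 3.1983·0.258 = 0.825161; cosh(ωT) = 1.360207, sinh(ωT) = 0.922042
x(T) = p + (x₀−p)·cosh(ωT) + (ẋ₀/ω)·sinh(ωT) ⇒ p·(1 − cosh) = x(T) − x₀·cosh − (ẋ₀/ω)·sinh
numerator   = 0.7454 − (0.2522)·1.360207 − (1.5099/3.1983)·0.922042 = -0.032935
denominator = 1 − 1.360207 = -0.360207
p = -0.032935 / -0.360207 = 0.0914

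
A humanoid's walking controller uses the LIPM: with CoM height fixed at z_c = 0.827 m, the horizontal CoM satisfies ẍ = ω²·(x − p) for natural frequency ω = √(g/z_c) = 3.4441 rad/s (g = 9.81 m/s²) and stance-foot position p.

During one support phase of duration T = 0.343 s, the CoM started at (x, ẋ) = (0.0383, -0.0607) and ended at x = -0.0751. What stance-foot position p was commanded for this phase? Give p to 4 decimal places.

p = 0.1499

ωT = 3.4441·0.343 = 1.181326; cosh(ωT) = 1.782782, sinh(ωT) = 1.475911
x(T) = p + (x₀−p)·cosh(ωT) + (ẋ₀/ω)·sinh(ωT) ⇒ p·(1 − cosh) = x(T) − x₀·cosh − (ẋ₀/ω)·sinh
numerator   = -0.0751 − (0.0383)·1.782782 − (-0.0607/3.4441)·1.475911 = -0.117369
denominator = 1 − 1.782782 = -0.782782
p = -0.117369 / -0.782782 = 0.1499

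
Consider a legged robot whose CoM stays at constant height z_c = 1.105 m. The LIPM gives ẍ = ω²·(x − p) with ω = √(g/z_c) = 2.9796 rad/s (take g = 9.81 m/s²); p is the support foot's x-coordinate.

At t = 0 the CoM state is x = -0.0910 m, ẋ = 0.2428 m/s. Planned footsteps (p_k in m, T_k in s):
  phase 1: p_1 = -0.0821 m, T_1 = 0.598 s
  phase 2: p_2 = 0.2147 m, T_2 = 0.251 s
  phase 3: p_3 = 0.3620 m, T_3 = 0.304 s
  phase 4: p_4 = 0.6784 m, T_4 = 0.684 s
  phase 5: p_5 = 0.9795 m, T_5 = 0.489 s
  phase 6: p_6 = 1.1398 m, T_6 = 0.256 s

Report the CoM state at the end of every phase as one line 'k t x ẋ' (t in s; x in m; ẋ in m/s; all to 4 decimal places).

phase 1: p=-0.0821, T=0.598, ωT=1.781801, cosh=3.054440, sinh=2.886105; start (x,ẋ)=(-0.091000, 0.242800) → end (x,ẋ)=(0.125897, 0.665083)
phase 2: p=0.2147, T=0.251, ωT=0.747880, cosh=1.292943, sinh=0.819573; start (x,ẋ)=(0.125897, 0.665083) → end (x,ẋ)=(0.282821, 0.643057)
phase 3: p=0.3620, T=0.304, ωT=0.905798, cosh=1.439063, sinh=1.034844; start (x,ẋ)=(0.282821, 0.643057) → end (x,ẋ)=(0.471397, 0.681258)
phase 4: p=0.6784, T=0.684, ωT=2.038046, cosh=3.902941, sinh=3.772658; start (x,ẋ)=(0.471397, 0.681258) → end (x,ẋ)=(0.733061, 0.331981)
phase 5: p=0.9795, T=0.489, ωT=1.457024, cosh=2.263047, sinh=2.030119; start (x,ẋ)=(0.733061, 0.331981) → end (x,ẋ)=(0.647988, -0.739409)
phase 6: p=1.1398, T=0.256, ωT=0.762778, cosh=1.305296, sinh=0.838927; start (x,ẋ)=(0.647988, -0.739409) → end (x,ẋ)=(0.289654, -2.194514)

1 0.5980 0.1259 0.6651
2 0.8490 0.2828 0.6431
3 1.1530 0.4714 0.6813
4 1.8370 0.7331 0.3320
5 2.3260 0.6480 -0.7394
6 2.5820 0.2897 -2.1945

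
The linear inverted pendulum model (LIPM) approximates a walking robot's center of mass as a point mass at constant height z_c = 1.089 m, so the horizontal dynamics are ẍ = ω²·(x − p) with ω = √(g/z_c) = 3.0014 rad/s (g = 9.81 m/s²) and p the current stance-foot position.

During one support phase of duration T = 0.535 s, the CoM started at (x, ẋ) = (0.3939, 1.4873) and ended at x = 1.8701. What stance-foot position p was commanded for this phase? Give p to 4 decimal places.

ωT = 3.0014·0.535 = 1.605749; cosh(ωT) = 2.591164, sinh(ωT) = 2.390425
x(T) = p + (x₀−p)·cosh(ωT) + (ẋ₀/ω)·sinh(ωT) ⇒ p·(1 − cosh) = x(T) − x₀·cosh − (ẋ₀/ω)·sinh
numerator   = 1.8701 − (0.3939)·2.591164 − (1.4873/3.0014)·2.390425 = -0.335100
denominator = 1 − 2.591164 = -1.591164
p = -0.335100 / -1.591164 = 0.2106

p = 0.2106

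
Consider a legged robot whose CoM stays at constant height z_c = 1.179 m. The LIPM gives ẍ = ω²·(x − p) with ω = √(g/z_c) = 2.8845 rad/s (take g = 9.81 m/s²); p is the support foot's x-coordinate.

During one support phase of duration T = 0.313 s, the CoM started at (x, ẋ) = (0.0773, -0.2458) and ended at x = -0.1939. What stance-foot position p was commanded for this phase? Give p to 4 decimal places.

p = 0.4979

ωT = 2.8845·0.313 = 0.902849; cosh(ωT) = 1.436016, sinh(ωT) = 1.030603
x(T) = p + (x₀−p)·cosh(ωT) + (ẋ₀/ω)·sinh(ωT) ⇒ p·(1 − cosh) = x(T) − x₀·cosh − (ẋ₀/ω)·sinh
numerator   = -0.1939 − (0.0773)·1.436016 − (-0.2458/2.8845)·1.030603 = -0.217082
denominator = 1 − 1.436016 = -0.436016
p = -0.217082 / -0.436016 = 0.4979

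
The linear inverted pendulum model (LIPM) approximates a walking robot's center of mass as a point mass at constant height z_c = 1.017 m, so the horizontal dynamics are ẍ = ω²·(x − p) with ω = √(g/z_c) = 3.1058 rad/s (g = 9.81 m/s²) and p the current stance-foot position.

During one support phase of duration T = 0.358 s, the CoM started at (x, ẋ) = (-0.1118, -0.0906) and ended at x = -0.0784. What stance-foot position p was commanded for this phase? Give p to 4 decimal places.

ωT = 3.1058·0.358 = 1.111876; cosh(ωT) = 1.684499, sinh(ωT) = 1.355558
x(T) = p + (x₀−p)·cosh(ωT) + (ẋ₀/ω)·sinh(ωT) ⇒ p·(1 − cosh) = x(T) − x₀·cosh − (ẋ₀/ω)·sinh
numerator   = -0.0784 − (-0.1118)·1.684499 − (-0.0906/3.1058)·1.355558 = 0.149470
denominator = 1 − 1.684499 = -0.684499
p = 0.149470 / -0.684499 = -0.2184

p = -0.2184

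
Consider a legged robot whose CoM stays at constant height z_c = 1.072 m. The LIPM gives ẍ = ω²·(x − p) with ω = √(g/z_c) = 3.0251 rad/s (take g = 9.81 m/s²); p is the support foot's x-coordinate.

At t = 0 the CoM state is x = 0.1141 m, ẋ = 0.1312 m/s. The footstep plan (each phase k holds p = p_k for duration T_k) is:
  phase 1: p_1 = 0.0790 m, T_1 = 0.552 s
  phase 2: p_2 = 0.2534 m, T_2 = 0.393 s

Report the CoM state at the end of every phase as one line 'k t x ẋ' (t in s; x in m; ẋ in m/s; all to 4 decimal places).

phase 1: p=0.0790, T=0.552, ωT=1.669855, cosh=2.749836, sinh=2.561562; start (x,ẋ)=(0.114100, 0.131200) → end (x,ẋ)=(0.286615, 0.632768)
phase 2: p=0.2534, T=0.393, ωT=1.188864, cosh=1.793959, sinh=1.489392; start (x,ẋ)=(0.286615, 0.632768) → end (x,ẋ)=(0.624527, 1.284813)

1 0.5520 0.2866 0.6328
2 0.9450 0.6245 1.2848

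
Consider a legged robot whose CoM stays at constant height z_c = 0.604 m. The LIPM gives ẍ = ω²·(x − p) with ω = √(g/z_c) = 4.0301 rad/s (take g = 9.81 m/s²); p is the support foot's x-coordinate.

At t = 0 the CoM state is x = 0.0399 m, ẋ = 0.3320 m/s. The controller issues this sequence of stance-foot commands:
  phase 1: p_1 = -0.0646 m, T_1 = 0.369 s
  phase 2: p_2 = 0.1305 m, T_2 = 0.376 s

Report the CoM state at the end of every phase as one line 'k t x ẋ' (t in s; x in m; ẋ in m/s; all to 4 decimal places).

1 0.3690 0.3513 1.6560
2 0.7450 1.5470 5.8771

phase 1: p=-0.0646, T=0.369, ωT=1.487107, cosh=2.325151, sinh=2.099126; start (x,ẋ)=(0.039900, 0.332000) → end (x,ẋ)=(0.351304, 1.655988)
phase 2: p=0.1305, T=0.376, ωT=1.515318, cosh=2.385302, sinh=2.165564; start (x,ẋ)=(0.351304, 1.655988) → end (x,ẋ)=(1.547026, 5.877089)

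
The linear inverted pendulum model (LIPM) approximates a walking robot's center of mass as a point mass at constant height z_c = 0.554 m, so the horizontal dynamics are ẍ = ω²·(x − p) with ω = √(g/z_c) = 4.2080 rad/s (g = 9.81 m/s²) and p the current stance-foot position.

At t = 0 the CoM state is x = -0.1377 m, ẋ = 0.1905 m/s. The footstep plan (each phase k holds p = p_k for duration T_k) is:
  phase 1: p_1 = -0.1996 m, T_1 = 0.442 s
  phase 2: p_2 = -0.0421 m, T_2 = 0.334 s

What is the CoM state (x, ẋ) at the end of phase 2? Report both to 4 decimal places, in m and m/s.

x = 1.0213, ẋ = 4.6344

phase 1: p=-0.1996, T=0.442, ωT=1.859936, cosh=3.289504, sinh=3.133822; start (x,ẋ)=(-0.137700, 0.190500) → end (x,ẋ)=(0.145891, 1.442933)
phase 2: p=-0.0421, T=0.334, ωT=1.405472, cosh=2.161351, sinh=1.916100; start (x,ẋ)=(0.145891, 1.442933) → end (x,ẋ)=(1.021250, 4.634449)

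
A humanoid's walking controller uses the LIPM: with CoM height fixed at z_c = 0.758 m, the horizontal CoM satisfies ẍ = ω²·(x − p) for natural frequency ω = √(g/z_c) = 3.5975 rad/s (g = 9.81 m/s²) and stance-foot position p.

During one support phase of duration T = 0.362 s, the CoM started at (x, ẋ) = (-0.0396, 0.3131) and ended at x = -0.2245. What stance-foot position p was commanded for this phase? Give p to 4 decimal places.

p = 0.3021

ωT = 3.5975·0.362 = 1.302295; cosh(ωT) = 1.974817, sinh(ωT) = 1.702910
x(T) = p + (x₀−p)·cosh(ωT) + (ẋ₀/ω)·sinh(ωT) ⇒ p·(1 − cosh) = x(T) − x₀·cosh − (ẋ₀/ω)·sinh
numerator   = -0.2245 − (-0.0396)·1.974817 − (0.3131/3.5975)·1.702910 = -0.294506
denominator = 1 − 1.974817 = -0.974817
p = -0.294506 / -0.974817 = 0.3021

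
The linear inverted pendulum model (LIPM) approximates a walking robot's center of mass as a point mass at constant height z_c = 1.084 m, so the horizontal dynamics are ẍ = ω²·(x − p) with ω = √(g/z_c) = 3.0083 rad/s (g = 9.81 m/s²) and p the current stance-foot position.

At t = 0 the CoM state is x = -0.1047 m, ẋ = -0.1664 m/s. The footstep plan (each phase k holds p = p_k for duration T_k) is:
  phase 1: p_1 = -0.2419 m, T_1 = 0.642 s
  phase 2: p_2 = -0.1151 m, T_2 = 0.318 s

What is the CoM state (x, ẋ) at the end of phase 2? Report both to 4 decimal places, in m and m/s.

phase 1: p=-0.2419, T=0.642, ωT=1.931329, cosh=3.521813, sinh=3.376857; start (x,ẋ)=(-0.104700, -0.166400) → end (x,ẋ)=(0.054506, 0.807730)
phase 2: p=-0.1151, T=0.318, ωT=0.956639, cosh=1.493558, sinh=1.109376; start (x,ẋ)=(0.054506, 0.807730) → end (x,ẋ)=(0.436085, 1.772426)

x = 0.4361, ẋ = 1.7724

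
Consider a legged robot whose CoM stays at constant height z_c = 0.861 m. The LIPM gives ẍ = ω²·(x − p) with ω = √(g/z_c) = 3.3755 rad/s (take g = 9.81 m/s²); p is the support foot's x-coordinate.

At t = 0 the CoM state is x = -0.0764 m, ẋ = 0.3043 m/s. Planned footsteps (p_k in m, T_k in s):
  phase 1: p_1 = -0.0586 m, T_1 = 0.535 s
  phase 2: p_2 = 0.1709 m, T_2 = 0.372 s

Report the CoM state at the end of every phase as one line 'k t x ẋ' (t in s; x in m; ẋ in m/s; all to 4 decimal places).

1 0.5350 0.1527 0.7730
2 0.9070 0.5056 1.3676

phase 1: p=-0.0586, T=0.535, ωT=1.805893, cosh=3.124864, sinh=2.960536; start (x,ẋ)=(-0.076400, 0.304300) → end (x,ẋ)=(0.152669, 0.773016)
phase 2: p=0.1709, T=0.372, ωT=1.255686, cosh=1.897563, sinh=1.612683; start (x,ẋ)=(0.152669, 0.773016) → end (x,ẋ)=(0.505622, 1.367601)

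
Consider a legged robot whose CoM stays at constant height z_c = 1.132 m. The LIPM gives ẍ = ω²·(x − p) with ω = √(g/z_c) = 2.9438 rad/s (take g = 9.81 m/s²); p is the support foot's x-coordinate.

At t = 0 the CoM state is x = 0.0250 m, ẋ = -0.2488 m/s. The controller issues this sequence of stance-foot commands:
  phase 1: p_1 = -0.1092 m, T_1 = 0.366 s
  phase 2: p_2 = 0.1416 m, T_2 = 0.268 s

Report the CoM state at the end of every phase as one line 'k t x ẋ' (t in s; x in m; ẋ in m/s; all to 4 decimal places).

1 0.3660 0.0010 0.1052
2 0.6340 -0.0139 -0.2218

phase 1: p=-0.1092, T=0.366, ωT=1.077431, cosh=1.638796, sinh=1.298327; start (x,ẋ)=(0.025000, -0.248800) → end (x,ẋ)=(0.000996, 0.105182)
phase 2: p=0.1416, T=0.268, ωT=0.788938, cosh=1.327693, sinh=0.873366; start (x,ẋ)=(0.000996, 0.105182) → end (x,ẋ)=(-0.013873, -0.221845)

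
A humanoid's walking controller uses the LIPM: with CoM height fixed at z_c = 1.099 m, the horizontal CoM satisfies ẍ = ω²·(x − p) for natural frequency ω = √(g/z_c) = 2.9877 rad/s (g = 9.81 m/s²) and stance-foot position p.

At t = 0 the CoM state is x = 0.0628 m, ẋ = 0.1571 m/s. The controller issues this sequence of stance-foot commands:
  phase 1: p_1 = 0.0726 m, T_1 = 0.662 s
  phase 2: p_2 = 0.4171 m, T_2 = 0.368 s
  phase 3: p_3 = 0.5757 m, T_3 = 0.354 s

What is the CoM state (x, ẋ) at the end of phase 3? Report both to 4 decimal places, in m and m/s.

phase 1: p=0.0726, T=0.662, ωT=1.977857, cosh=3.682803, sinh=3.544438; start (x,ẋ)=(0.062800, 0.157100) → end (x,ẋ)=(0.222883, 0.474789)
phase 2: p=0.4171, T=0.368, ωT=1.099474, cosh=1.667816, sinh=1.334769; start (x,ẋ)=(0.222883, 0.474789) → end (x,ẋ)=(0.305296, 0.017345)
phase 3: p=0.5757, T=0.354, ωT=1.057646, cosh=1.613428, sinh=1.266156; start (x,ẋ)=(0.305296, 0.017345) → end (x,ẋ)=(0.146774, -0.994924)

x = 0.1468, ẋ = -0.9949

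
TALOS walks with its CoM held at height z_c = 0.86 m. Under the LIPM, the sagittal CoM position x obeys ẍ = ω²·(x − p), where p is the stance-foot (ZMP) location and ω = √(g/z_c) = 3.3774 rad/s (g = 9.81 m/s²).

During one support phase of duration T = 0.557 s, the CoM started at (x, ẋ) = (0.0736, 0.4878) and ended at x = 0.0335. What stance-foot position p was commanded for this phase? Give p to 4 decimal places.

ωT = 3.3774·0.557 = 1.881212; cosh(ωT) = 3.356928, sinh(ωT) = 3.204523
x(T) = p + (x₀−p)·cosh(ωT) + (ẋ₀/ω)·sinh(ωT) ⇒ p·(1 − cosh) = x(T) − x₀·cosh − (ẋ₀/ω)·sinh
numerator   = 0.0335 − (0.0736)·3.356928 − (0.4878/3.3774)·3.204523 = -0.676401
denominator = 1 − 3.356928 = -2.356928
p = -0.676401 / -2.356928 = 0.2870

p = 0.2870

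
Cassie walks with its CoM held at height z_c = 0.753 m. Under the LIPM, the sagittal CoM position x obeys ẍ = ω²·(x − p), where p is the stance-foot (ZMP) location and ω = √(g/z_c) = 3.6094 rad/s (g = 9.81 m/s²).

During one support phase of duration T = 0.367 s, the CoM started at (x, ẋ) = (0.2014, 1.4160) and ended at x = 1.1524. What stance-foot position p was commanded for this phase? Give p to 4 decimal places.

ωT = 3.6094·0.367 = 1.324650; cosh(ωT) = 2.013382, sinh(ωT) = 1.747486
x(T) = p + (x₀−p)·cosh(ωT) + (ẋ₀/ω)·sinh(ωT) ⇒ p·(1 − cosh) = x(T) − x₀·cosh − (ẋ₀/ω)·sinh
numerator   = 1.1524 − (0.2014)·2.013382 − (1.4160/3.6094)·1.747486 = 0.061350
denominator = 1 − 2.013382 = -1.013382
p = 0.061350 / -1.013382 = -0.0605

p = -0.0605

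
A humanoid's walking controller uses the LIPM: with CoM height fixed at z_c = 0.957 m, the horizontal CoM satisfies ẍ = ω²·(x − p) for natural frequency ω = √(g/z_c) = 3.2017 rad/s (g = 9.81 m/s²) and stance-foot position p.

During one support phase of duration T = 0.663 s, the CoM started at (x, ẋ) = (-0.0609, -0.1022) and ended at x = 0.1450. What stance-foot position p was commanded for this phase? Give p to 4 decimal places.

p = -0.1651

ωT = 3.2017·0.663 = 2.122727; cosh(ωT) = 4.236797, sinh(ωT) = 4.117092
x(T) = p + (x₀−p)·cosh(ωT) + (ẋ₀/ω)·sinh(ωT) ⇒ p·(1 − cosh) = x(T) − x₀·cosh − (ẋ₀/ω)·sinh
numerator   = 0.1450 − (-0.0609)·4.236797 − (-0.1022/3.2017)·4.117092 = 0.534441
denominator = 1 − 4.236797 = -3.236797
p = 0.534441 / -3.236797 = -0.1651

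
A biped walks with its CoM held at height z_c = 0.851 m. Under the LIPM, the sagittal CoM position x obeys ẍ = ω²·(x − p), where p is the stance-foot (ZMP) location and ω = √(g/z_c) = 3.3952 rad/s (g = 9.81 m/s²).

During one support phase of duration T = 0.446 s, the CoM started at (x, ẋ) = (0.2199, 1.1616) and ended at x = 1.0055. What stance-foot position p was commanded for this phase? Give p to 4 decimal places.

p = 0.1870

ωT = 3.3952·0.446 = 1.514259; cosh(ωT) = 2.383012, sinh(ωT) = 2.163041
x(T) = p + (x₀−p)·cosh(ωT) + (ẋ₀/ω)·sinh(ωT) ⇒ p·(1 − cosh) = x(T) − x₀·cosh − (ẋ₀/ω)·sinh
numerator   = 1.0055 − (0.2199)·2.383012 − (1.1616/3.3952)·2.163041 = -0.258565
denominator = 1 − 2.383012 = -1.383012
p = -0.258565 / -1.383012 = 0.1870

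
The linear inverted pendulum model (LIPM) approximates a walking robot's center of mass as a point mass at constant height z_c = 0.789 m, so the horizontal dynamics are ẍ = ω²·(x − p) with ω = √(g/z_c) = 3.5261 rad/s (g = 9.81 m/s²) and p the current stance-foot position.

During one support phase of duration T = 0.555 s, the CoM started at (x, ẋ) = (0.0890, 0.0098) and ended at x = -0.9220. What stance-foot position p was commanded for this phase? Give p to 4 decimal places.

ωT = 3.5261·0.555 = 1.956986; cosh(ωT) = 3.609621, sinh(ωT) = 3.468337
x(T) = p + (x₀−p)·cosh(ωT) + (ẋ₀/ω)·sinh(ωT) ⇒ p·(1 − cosh) = x(T) − x₀·cosh − (ẋ₀/ω)·sinh
numerator   = -0.9220 − (0.0890)·3.609621 − (0.0098/3.5261)·3.468337 = -1.252896
denominator = 1 − 3.609621 = -2.609621
p = -1.252896 / -2.609621 = 0.4801

p = 0.4801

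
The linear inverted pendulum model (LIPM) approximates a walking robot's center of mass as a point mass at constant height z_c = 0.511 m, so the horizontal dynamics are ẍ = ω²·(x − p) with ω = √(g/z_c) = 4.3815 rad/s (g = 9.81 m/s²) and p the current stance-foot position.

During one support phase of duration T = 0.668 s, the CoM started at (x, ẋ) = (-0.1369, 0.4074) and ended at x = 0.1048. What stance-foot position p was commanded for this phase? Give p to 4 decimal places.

ωT = 4.3815·0.668 = 2.926842; cosh(ωT) = 9.361074, sinh(ωT) = 9.307508
x(T) = p + (x₀−p)·cosh(ωT) + (ẋ₀/ω)·sinh(ωT) ⇒ p·(1 − cosh) = x(T) − x₀·cosh − (ẋ₀/ω)·sinh
numerator   = 0.1048 − (-0.1369)·9.361074 − (0.4074/4.3815)·9.307508 = 0.520902
denominator = 1 − 9.361074 = -8.361074
p = 0.520902 / -8.361074 = -0.0623

p = -0.0623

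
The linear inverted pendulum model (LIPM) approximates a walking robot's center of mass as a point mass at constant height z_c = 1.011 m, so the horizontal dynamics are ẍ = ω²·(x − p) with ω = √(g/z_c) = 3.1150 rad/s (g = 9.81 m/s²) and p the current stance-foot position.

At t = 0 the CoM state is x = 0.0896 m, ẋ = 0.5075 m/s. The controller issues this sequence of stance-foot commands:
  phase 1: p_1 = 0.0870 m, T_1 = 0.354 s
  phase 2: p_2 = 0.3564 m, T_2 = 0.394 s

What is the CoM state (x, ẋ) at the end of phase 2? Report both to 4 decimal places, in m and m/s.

x = 0.7001, ẋ = 1.3653

phase 1: p=0.0870, T=0.354, ωT=1.102710, cosh=1.672144, sinh=1.340174; start (x,ẋ)=(0.089600, 0.507500) → end (x,ẋ)=(0.309691, 0.859467)
phase 2: p=0.3564, T=0.394, ωT=1.227310, cosh=1.852559, sinh=1.559479; start (x,ẋ)=(0.309691, 0.859467) → end (x,ẋ)=(0.700148, 1.365310)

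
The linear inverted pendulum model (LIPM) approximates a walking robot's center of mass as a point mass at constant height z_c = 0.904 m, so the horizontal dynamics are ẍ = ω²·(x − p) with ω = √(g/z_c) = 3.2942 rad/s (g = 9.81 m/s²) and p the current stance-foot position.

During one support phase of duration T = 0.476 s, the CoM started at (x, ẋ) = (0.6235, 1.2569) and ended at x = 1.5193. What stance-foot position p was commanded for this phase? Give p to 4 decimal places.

ωT = 3.2942·0.476 = 1.568039; cosh(ωT) = 2.502843, sinh(ωT) = 2.294390
x(T) = p + (x₀−p)·cosh(ωT) + (ẋ₀/ω)·sinh(ωT) ⇒ p·(1 − cosh) = x(T) − x₀·cosh − (ẋ₀/ω)·sinh
numerator   = 1.5193 − (0.6235)·2.502843 − (1.2569/3.2942)·2.294390 = -0.916646
denominator = 1 − 2.502843 = -1.502843
p = -0.916646 / -1.502843 = 0.6099

p = 0.6099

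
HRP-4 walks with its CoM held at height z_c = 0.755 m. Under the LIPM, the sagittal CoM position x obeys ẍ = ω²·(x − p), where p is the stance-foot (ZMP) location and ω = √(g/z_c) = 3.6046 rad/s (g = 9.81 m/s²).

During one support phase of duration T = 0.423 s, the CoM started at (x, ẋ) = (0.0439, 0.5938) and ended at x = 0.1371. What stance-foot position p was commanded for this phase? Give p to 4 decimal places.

p = 0.2340

ωT = 3.6046·0.423 = 1.524746; cosh(ωT) = 2.405826, sinh(ωT) = 2.188150
x(T) = p + (x₀−p)·cosh(ωT) + (ẋ₀/ω)·sinh(ωT) ⇒ p·(1 − cosh) = x(T) − x₀·cosh − (ẋ₀/ω)·sinh
numerator   = 0.1371 − (0.0439)·2.405826 − (0.5938/3.6046)·2.188150 = -0.328978
denominator = 1 − 2.405826 = -1.405826
p = -0.328978 / -1.405826 = 0.2340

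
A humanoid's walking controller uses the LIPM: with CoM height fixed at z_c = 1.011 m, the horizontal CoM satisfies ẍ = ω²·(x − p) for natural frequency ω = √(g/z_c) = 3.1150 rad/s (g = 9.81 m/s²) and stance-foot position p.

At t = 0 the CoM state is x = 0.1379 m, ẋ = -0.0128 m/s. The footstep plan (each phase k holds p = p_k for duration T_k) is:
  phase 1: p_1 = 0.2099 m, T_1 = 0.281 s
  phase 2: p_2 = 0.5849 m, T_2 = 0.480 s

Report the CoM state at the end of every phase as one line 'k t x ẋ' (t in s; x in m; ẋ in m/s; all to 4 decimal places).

1 0.2810 0.1044 -0.2404
2 0.7610 -0.7039 -3.7329

phase 1: p=0.2099, T=0.281, ωT=0.875315, cosh=1.408181, sinh=0.991450; start (x,ẋ)=(0.137900, -0.012800) → end (x,ẋ)=(0.104437, -0.240387)
phase 2: p=0.5849, T=0.480, ωT=1.495200, cosh=2.342216, sinh=2.118012; start (x,ẋ)=(0.104437, -0.240387) → end (x,ẋ)=(-0.703897, -3.732946)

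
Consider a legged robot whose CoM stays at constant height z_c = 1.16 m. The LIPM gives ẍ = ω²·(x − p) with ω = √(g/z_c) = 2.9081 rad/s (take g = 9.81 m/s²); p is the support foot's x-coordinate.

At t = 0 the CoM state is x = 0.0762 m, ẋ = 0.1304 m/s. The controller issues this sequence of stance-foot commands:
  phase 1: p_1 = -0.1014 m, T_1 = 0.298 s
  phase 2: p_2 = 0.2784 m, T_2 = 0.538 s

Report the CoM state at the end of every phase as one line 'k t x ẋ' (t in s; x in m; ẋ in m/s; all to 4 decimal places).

phase 1: p=-0.1014, T=0.298, ωT=0.866614, cosh=1.399607, sinh=0.979235; start (x,ẋ)=(0.076200, 0.130400) → end (x,ẋ)=(0.191079, 0.688263)
phase 2: p=0.2784, T=0.538, ωT=1.564558, cosh=2.494870, sinh=2.285690; start (x,ẋ)=(0.191079, 0.688263) → end (x,ẋ)=(0.601503, 1.136705)

1 0.2980 0.1911 0.6883
2 0.8360 0.6015 1.1367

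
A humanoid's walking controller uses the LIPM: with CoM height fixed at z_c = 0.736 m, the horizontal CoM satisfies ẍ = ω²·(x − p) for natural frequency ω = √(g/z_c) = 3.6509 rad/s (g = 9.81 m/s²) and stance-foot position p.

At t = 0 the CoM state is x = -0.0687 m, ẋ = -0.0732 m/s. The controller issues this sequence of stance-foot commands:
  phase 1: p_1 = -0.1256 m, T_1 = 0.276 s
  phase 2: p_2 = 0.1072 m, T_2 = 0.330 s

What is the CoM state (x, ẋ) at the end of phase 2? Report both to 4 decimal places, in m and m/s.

phase 1: p=-0.1256, T=0.276, ωT=1.007648, cosh=1.552114, sinh=1.187038; start (x,ẋ)=(-0.068700, -0.073200) → end (x,ẋ)=(-0.061085, 0.132976)
phase 2: p=0.1072, T=0.330, ωT=1.204797, cosh=1.817917, sinh=1.518164; start (x,ẋ)=(-0.061085, 0.132976) → end (x,ẋ)=(-0.143432, -0.691006)

x = -0.1434, ẋ = -0.6910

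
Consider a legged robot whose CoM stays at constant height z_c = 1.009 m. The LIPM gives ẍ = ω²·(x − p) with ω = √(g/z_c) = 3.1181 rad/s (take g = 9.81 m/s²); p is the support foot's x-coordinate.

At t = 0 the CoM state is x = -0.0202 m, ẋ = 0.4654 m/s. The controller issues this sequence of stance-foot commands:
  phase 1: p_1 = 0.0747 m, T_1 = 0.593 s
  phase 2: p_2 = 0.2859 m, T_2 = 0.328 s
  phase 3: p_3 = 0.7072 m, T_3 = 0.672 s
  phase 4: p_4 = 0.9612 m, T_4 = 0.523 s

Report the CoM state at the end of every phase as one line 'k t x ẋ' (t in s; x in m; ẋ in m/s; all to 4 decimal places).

phase 1: p=0.0747, T=0.593, ωT=1.849033, cosh=3.255532, sinh=3.098143; start (x,ẋ)=(-0.020200, 0.465400) → end (x,ẋ)=(0.228171, 0.598360)
phase 2: p=0.2859, T=0.328, ωT=1.022737, cosh=1.570202, sinh=1.210593; start (x,ẋ)=(0.228171, 0.598360) → end (x,ẋ)=(0.427566, 0.721635)
phase 3: p=0.7072, T=0.672, ωT=2.095363, cosh=4.125709, sinh=4.002684; start (x,ẋ)=(0.427566, 0.721635) → end (x,ẋ)=(0.479868, -0.512794)
phase 4: p=0.9612, T=0.523, ωT=1.630766, cosh=2.651783, sinh=2.456004; start (x,ẋ)=(0.479868, -0.512794) → end (x,ẋ)=(-0.719096, -5.045890)

1 0.5930 0.2282 0.5984
2 0.9210 0.4276 0.7216
3 1.5930 0.4799 -0.5128
4 2.1160 -0.7191 -5.0459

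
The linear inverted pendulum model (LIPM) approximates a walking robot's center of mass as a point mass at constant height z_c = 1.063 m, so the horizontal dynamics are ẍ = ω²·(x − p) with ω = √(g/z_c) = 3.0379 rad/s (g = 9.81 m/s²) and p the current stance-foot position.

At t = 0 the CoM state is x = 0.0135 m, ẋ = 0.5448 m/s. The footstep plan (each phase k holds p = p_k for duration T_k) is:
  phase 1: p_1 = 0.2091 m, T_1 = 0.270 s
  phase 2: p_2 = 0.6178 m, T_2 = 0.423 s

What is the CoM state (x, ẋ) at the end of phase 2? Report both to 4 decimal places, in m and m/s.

phase 1: p=0.2091, T=0.270, ωT=0.820233, cosh=1.355679, sinh=0.915350; start (x,ẋ)=(0.013500, 0.544800) → end (x,ẋ)=(0.108083, 0.194661)
phase 2: p=0.6178, T=0.423, ωT=1.285032, cosh=1.945712, sinh=1.669070; start (x,ẋ)=(0.108083, 0.194661) → end (x,ẋ)=(-0.267013, -2.205751)

x = -0.2670, ẋ = -2.2058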